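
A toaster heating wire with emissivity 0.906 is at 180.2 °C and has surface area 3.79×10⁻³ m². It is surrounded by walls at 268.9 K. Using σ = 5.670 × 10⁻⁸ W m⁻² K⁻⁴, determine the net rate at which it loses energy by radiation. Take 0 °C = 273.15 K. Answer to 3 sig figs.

Net loss ≈ 7.21 W

T = 180.2 °C + 273.15 = 453.35 K.
Area A = 3.79×10⁻³ m².
Net radiated power P_net = εσA(T⁴ − T₀⁴) = 0.906×5.670×10⁻⁸×3.79×10⁻³×(453.35⁴ − 268.9⁴).
T⁴ − T₀⁴ = 4.22410×10¹⁰ − 5.22833×10⁹ = 3.70127×10¹⁰ K⁴, so P_net = 7.21 W.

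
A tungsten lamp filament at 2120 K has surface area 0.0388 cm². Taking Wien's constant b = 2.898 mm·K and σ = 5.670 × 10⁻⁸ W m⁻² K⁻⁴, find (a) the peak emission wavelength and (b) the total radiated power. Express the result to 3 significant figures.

λ_max ≈ 1.37×10³ nm; P ≈ 4.44 W

(a) λ_max = b/T = 2.898×10⁻³/2120 = 1.367×10⁻⁶ m = 1.37×10³ nm.
Area A = 0.0388 cm² = 3.88×10⁻⁶ m².
(b) P = σAT⁴ = 5.670×10⁻⁸×3.88×10⁻⁶×(2120)⁴ = 4.44 W.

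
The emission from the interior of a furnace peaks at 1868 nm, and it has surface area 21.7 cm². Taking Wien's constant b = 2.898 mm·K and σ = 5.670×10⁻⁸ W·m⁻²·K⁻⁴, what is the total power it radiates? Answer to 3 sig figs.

P ≈ 713 W

Wien's law: T = b/λ_max = 2.898×10⁻³/1.868×10⁻⁶ = 1551.39 K.
Area A = 21.7 cm² = 2.17×10⁻³ m².
Then P = σAT⁴ = 5.670×10⁻⁸×2.17×10⁻³×(1551.39)⁴ = 713 W.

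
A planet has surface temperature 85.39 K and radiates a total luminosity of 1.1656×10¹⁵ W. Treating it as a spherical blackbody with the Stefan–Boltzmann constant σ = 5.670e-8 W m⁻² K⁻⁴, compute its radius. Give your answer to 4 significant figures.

L = 4πR²σT⁴ ⇒ R = √(L/(4πσT⁴)).
σT⁴ = 3.01447 W/m², so R = √(1.1656×10¹⁵/(4π×3.01447)) = 5.547×10⁶ m.

R ≈ 5.547×10⁶ m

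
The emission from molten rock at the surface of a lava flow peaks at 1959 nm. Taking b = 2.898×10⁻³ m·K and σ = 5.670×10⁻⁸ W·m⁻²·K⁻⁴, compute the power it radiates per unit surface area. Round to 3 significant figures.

Wien's law: T = b/λ_max = 2.898×10⁻³/1.959×10⁻⁶ = 1479.33 K.
Then I = σT⁴ = 5.670×10⁻⁸×(1479.33)⁴ = 2.72×10⁵ W/m².

I ≈ 2.72×10⁵ W/m²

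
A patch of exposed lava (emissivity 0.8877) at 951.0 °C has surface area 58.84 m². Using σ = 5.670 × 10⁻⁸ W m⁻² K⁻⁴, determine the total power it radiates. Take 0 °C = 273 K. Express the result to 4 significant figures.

P ≈ 6.647×10⁶ W

T = 951.0 °C + 273 = 1224.0 K.
Area A = 58.84 m².
P = εσAT⁴ = 0.8877 × 5.670×10⁻⁸ × 58.84 × (1224.0)⁴ = 6.647×10⁶ W.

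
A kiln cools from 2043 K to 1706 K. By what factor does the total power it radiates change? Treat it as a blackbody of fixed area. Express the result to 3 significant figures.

P ∝ T⁴, so P₂/P₁ = (T₂/T₁)⁴ = (1706/2043)⁴ = (0.835047)⁴ = 0.486.

P₂/P₁ ≈ 0.486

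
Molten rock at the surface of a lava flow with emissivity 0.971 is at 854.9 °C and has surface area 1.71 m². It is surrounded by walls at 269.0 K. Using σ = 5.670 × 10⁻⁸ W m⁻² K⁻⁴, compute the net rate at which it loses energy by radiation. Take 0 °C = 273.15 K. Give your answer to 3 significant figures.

Net loss ≈ 1.52×10⁵ W

T = 854.9 °C + 273.15 = 1128.05 K.
Area A = 1.71 m².
Net radiated power P_net = εσA(T⁴ − T₀⁴) = 0.971×5.670×10⁻⁸×1.71×(1128.05⁴ − 269.0⁴).
T⁴ − T₀⁴ = 1.61925×10¹² − 5.23611×10⁹ = 1.61401×10¹² K⁴, so P_net = 1.52×10⁵ W.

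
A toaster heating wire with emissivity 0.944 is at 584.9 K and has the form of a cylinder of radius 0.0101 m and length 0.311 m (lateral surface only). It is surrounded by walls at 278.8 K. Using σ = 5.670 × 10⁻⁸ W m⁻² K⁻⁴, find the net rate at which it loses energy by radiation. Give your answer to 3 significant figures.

Net loss ≈ 117 W

Lateral area A = 2πrL = 2π×0.0101×0.311 = 0.0197361 m².
Net radiated power P_net = εσA(T⁴ − T₀⁴) = 0.944×5.670×10⁻⁸×0.0197361×(584.9⁴ − 278.8⁴).
T⁴ − T₀⁴ = 1.17038×10¹¹ − 6.04187×10⁹ = 1.10996×10¹¹ K⁴, so P_net = 117 W.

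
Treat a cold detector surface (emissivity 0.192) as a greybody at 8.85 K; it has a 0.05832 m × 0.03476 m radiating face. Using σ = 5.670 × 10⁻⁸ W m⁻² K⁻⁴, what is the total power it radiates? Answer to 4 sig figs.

P ≈ 1.354×10⁻⁷ W

Area A = 0.05832 × 0.03476 = 2.0272×10⁻³ m².
P = εσAT⁴ = 0.192 × 5.670×10⁻⁸ × 2.0272×10⁻³ × (8.85)⁴ = 1.354×10⁻⁷ W.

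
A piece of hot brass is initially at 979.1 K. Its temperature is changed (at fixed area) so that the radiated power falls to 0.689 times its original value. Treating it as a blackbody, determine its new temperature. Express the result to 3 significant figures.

P ∝ T⁴, so T₂/T₁ = (P₂/P₁)^(1/4) = (0.689)^(1/4) = 0.911076.
T₂ = 979.1 × 0.911076 = 892 K.

T₂ ≈ 892 K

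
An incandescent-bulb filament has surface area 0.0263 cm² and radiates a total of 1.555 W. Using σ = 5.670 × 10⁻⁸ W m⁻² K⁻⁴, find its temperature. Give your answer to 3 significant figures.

Area A = 0.0263 cm² = 2.63×10⁻⁶ m².
P = σAT⁴ ⇒ T = (P/(σA))^(1/4) = (1.555/(5.670×10⁻⁸×2.63×10⁻⁶))^(1/4) = 1.80×10³ K.

T ≈ 1.80×10³ K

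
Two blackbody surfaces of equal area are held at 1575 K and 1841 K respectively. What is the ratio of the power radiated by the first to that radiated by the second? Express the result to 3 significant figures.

P₁/P₂ ≈ 0.536

With equal areas, P₁/P₂ = (T₁/T₂)⁴ = (1575/1841)⁴ = 0.536.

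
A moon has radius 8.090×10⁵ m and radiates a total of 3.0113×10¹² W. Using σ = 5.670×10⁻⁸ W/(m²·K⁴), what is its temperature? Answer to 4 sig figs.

T ≈ 50.41 K

Surface area A = 4πR² = 4π(8.090×10⁵ m)² = 8.22445×10¹² m².
P = σAT⁴ ⇒ T = (P/(σA))^(1/4) = (3.0113×10¹²/(5.670×10⁻⁸×8.22445×10¹²))^(1/4) = 50.41 K.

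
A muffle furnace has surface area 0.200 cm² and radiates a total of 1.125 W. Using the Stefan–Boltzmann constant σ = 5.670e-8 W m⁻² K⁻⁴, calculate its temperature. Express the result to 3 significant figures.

Area A = 0.200 cm² = 2.00×10⁻⁵ m².
P = σAT⁴ ⇒ T = (P/(σA))^(1/4) = (1.125/(5.670×10⁻⁸×2.00×10⁻⁵))^(1/4) = 998 K.

T ≈ 998 K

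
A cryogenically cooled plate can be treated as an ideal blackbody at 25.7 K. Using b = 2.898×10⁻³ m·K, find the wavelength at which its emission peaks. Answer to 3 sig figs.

λ_max ≈ 113 μm

Wien's displacement law: λ_max = b/T = (2.898×10⁻³ m·K)/(25.7 K) = 1.128×10⁻⁴ m.
That is 113 μm, in the infrared range.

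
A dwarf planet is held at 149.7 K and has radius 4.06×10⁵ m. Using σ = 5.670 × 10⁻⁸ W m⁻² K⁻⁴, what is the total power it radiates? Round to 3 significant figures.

Surface area A = 4πR² = 4π(4.06×10⁵ m)² = 2.07139×10¹² m².
P = σAT⁴ = 5.670×10⁻⁸ × 2.07139×10¹² × (149.7)⁴ = 5.90×10¹³ W.

P ≈ 5.90×10¹³ W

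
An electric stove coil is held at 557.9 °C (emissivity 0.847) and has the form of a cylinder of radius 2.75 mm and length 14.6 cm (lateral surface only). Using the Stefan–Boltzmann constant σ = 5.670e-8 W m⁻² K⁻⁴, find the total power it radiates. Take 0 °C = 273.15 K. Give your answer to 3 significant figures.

P ≈ 57.8 W

T = 557.9 °C + 273.15 = 831.05 K.
Lateral area A = 2πrL = 2π×2.75×10⁻³×0.146 = 2.52270×10⁻³ m².
P = εσAT⁴ = 0.847 × 5.670×10⁻⁸ × 2.52270×10⁻³ × (831.05)⁴ = 57.8 W.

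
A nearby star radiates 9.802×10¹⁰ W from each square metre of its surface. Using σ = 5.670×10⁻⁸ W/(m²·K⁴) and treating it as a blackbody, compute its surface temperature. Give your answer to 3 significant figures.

T ≈ 3.63×10⁴ K

I = σT⁴, so T = (I/σ)^(1/4) = (9.802×10¹⁰/(5.670×10⁻⁸))^(1/4) = 3.63×10⁴ K.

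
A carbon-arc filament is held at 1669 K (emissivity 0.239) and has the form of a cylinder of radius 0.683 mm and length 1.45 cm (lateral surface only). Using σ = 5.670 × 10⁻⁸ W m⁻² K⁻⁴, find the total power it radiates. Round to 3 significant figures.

P ≈ 6.54 W

Lateral area A = 2πrL = 2π×6.83×10⁻⁴×0.0145 = 6.22255×10⁻⁵ m².
P = εσAT⁴ = 0.239 × 5.670×10⁻⁸ × 6.22255×10⁻⁵ × (1669)⁴ = 6.54 W.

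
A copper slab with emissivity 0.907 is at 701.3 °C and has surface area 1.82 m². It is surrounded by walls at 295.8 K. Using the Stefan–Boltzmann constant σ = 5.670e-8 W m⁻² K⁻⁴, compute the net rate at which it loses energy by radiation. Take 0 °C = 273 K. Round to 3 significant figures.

T = 701.3 °C + 273 = 974.3 K.
Area A = 1.82 m².
Net radiated power P_net = εσA(T⁴ − T₀⁴) = 0.907×5.670×10⁻⁸×1.82×(974.3⁴ − 295.8⁴).
T⁴ − T₀⁴ = 9.01095×10¹¹ − 7.65584×10⁹ = 8.93439×10¹¹ K⁴, so P_net = 8.36×10⁴ W.

Net loss ≈ 8.36×10⁴ W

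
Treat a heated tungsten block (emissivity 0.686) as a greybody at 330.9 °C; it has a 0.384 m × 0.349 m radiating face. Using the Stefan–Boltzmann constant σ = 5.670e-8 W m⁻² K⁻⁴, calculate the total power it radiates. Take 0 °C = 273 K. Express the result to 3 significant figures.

T = 330.9 °C + 273 = 603.9 K.
Area A = 0.384 × 0.349 = 0.134016 m².
P = εσAT⁴ = 0.686 × 5.670×10⁻⁸ × 0.134016 × (603.9)⁴ = 693 W.

P ≈ 693 W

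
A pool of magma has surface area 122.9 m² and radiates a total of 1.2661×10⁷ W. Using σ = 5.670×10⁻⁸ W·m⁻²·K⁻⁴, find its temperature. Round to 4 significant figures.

Area A = 122.9 m².
P = σAT⁴ ⇒ T = (P/(σA))^(1/4) = (1.2661×10⁷/(5.670×10⁻⁸×122.9))^(1/4) = 1161 K.

T ≈ 1161 K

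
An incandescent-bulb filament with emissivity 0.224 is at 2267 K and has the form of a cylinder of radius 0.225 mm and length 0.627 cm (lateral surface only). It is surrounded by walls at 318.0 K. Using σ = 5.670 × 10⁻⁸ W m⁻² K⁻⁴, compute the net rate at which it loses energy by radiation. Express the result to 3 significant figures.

Net loss ≈ 2.97 W

Lateral area A = 2πrL = 2π×2.25×10⁻⁴×6.27×10⁻³ = 8.86400×10⁻⁶ m².
Net radiated power P_net = εσA(T⁴ − T₀⁴) = 0.224×5.670×10⁻⁸×8.86400×10⁻⁶×(2267⁴ − 318.0⁴).
T⁴ − T₀⁴ = 2.64123×10¹³ − 1.02261×10¹⁰ = 2.64021×10¹³ K⁴, so P_net = 2.97 W.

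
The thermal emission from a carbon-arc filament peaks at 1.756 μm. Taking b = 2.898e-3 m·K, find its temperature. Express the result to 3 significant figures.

Wien's law gives T = b/λ_max = (2.898×10⁻³ m·K)/(1.756×10⁻⁶ m) = 1.65×10³ K.

T ≈ 1.65×10³ K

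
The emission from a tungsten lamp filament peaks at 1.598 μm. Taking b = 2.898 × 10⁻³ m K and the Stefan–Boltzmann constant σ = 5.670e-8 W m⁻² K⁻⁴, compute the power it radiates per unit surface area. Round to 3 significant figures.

I ≈ 6.13×10⁵ W/m²

Wien's law: T = b/λ_max = 2.898×10⁻³/1.598×10⁻⁶ = 1813.52 K.
Then I = σT⁴ = 5.670×10⁻⁸×(1813.52)⁴ = 6.13×10⁵ W/m².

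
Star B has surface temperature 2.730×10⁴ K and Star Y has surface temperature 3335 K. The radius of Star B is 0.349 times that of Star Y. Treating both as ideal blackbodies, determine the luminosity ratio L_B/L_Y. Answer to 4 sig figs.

L_B/L_Y ≈ 546.9

L ∝ R²T⁴, so L_B/L_Y = (R_B/R_Y)²(T_B/T_Y)⁴ = (0.349)² × (2.730×10⁴/3335)⁴ = 0.121801 × 4490.22 = 546.9.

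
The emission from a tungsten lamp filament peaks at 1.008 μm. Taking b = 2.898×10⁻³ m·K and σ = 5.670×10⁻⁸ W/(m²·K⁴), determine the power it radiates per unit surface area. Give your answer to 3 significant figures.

Wien's law: T = b/λ_max = 2.898×10⁻³/1.008×10⁻⁶ = 2875.00 K.
Then I = σT⁴ = 5.670×10⁻⁸×(2875.00)⁴ = 3.87×10⁶ W/m².

I ≈ 3.87×10⁶ W/m²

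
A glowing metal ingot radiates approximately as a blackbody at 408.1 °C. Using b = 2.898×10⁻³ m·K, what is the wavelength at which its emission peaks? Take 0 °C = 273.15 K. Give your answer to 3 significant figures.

T = 408.1 °C + 273.15 = 681.25 K.
Wien's displacement law: λ_max = b/T = (2.898×10⁻³ m·K)/(681.25 K) = 4.254×10⁻⁶ m.
That is 4.25 μm, in the infrared range.

λ_max ≈ 4.25 μm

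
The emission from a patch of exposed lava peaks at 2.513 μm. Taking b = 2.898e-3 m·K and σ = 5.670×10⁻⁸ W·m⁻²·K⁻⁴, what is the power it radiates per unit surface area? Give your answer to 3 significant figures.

Wien's law: T = b/λ_max = 2.898×10⁻³/2.513×10⁻⁶ = 1153.20 K.
Then I = σT⁴ = 5.670×10⁻⁸×(1153.20)⁴ = 1.00×10⁵ W/m².

I ≈ 1.00×10⁵ W/m²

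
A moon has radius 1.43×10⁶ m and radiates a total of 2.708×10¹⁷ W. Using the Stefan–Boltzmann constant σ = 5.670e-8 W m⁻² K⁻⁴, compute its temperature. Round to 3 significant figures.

T ≈ 657 K

Surface area A = 4πR² = 4π(1.43×10⁶ m)² = 2.56970×10¹³ m².
P = σAT⁴ ⇒ T = (P/(σA))^(1/4) = (2.708×10¹⁷/(5.670×10⁻⁸×2.56970×10¹³))^(1/4) = 657 K.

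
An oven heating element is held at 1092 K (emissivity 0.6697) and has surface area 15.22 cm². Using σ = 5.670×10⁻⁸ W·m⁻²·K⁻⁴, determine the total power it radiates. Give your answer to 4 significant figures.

P ≈ 82.18 W

Area A = 15.22 cm² = 1.522×10⁻³ m².
P = εσAT⁴ = 0.6697 × 5.670×10⁻⁸ × 1.522×10⁻³ × (1092)⁴ = 82.18 W.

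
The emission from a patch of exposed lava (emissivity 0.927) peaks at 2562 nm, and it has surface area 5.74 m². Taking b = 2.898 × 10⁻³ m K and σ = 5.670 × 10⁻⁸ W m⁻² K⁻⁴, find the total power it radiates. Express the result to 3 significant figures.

P ≈ 4.94×10⁵ W

Wien's law: T = b/λ_max = 2.898×10⁻³/2.562×10⁻⁶ = 1131.15 K.
Area A = 5.74 m².
Then P = εσAT⁴ = 0.927×5.670×10⁻⁸×5.74×(1131.15)⁴ = 4.94×10⁵ W.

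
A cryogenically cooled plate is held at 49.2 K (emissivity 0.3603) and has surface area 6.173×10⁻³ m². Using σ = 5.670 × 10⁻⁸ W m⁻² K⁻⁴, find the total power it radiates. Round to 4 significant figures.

P ≈ 7.389×10⁻⁴ W

Area A = 6.173×10⁻³ m².
P = εσAT⁴ = 0.3603 × 5.670×10⁻⁸ × 6.173×10⁻³ × (49.2)⁴ = 7.389×10⁻⁴ W.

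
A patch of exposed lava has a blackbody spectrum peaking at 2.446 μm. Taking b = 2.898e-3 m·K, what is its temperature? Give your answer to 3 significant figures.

Wien's law gives T = b/λ_max = (2.898×10⁻³ m·K)/(2.446×10⁻⁶ m) = 1.18×10³ K.

T ≈ 1.18×10³ K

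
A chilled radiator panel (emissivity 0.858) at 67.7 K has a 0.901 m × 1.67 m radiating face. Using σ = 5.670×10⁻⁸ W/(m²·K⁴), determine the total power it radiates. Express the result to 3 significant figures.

Area A = 0.901 × 1.67 = 1.50467 m².
P = εσAT⁴ = 0.858 × 5.670×10⁻⁸ × 1.50467 × (67.7)⁴ = 1.54 W.

P ≈ 1.54 W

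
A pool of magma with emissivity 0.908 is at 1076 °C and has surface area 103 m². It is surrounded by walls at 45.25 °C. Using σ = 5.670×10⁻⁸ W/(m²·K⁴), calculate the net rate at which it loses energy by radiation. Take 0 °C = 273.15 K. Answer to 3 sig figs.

Net loss ≈ 1.75×10⁷ W

T = 1076 °C + 273.15 = 1349.15 K.
Surroundings: T = 45.25 °C + 273.15 = 318.40 K.
Area A = 103 m².
Net radiated power P_net = εσA(T⁴ − T₀⁴) = 0.908×5.670×10⁻⁸×103×(1349.15⁴ − 318.40⁴).
T⁴ − T₀⁴ = 3.31315×10¹² − 1.02776×10¹⁰ = 3.30287×10¹² K⁴, so P_net = 1.75×10⁷ W.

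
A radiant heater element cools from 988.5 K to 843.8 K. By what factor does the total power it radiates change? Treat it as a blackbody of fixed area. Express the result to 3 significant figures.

P₂/P₁ ≈ 0.531

P ∝ T⁴, so P₂/P₁ = (T₂/T₁)⁴ = (843.8/988.5)⁴ = (0.853617)⁴ = 0.531.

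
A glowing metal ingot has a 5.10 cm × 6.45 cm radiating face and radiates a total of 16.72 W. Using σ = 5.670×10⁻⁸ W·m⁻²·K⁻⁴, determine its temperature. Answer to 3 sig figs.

Area A = 0.0510 × 0.0645 = 3.2895×10⁻³ m².
P = σAT⁴ ⇒ T = (P/(σA))^(1/4) = (16.72/(5.670×10⁻⁸×3.2895×10⁻³))^(1/4) = 547 K.

T ≈ 547 K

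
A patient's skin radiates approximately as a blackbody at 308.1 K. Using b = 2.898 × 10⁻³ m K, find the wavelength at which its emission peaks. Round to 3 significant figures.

λ_max ≈ 9.41 μm

Wien's displacement law: λ_max = b/T = (2.898×10⁻³ m·K)/(308.1 K) = 9.406×10⁻⁶ m.
That is 9.41 μm, in the infrared range.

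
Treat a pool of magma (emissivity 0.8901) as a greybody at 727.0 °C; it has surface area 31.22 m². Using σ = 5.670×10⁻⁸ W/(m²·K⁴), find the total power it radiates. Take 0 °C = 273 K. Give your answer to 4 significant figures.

T = 727.0 °C + 273 = 1000.0 K.
Area A = 31.22 m².
P = εσAT⁴ = 0.8901 × 5.670×10⁻⁸ × 31.22 × (1000.0)⁴ = 1.576×10⁶ W.

P ≈ 1.576×10⁶ W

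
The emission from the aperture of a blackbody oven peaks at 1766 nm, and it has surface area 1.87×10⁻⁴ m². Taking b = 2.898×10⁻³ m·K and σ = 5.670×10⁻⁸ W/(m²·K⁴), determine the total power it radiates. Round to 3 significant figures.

Wien's law: T = b/λ_max = 2.898×10⁻³/1.766×10⁻⁶ = 1641.00 K.
Area A = 1.87×10⁻⁴ m².
Then P = σAT⁴ = 5.670×10⁻⁸×1.87×10⁻⁴×(1641.00)⁴ = 76.9 W.

P ≈ 76.9 W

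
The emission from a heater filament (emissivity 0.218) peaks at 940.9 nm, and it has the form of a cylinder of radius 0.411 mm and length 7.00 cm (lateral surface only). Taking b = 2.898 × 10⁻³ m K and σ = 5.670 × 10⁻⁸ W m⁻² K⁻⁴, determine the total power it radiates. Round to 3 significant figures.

Wien's law: T = b/λ_max = 2.898×10⁻³/9.409×10⁻⁷ = 3080.03 K.
Lateral area A = 2πrL = 2π×4.11×10⁻⁴×0.0700 = 1.80767×10⁻⁴ m².
Then P = εσAT⁴ = 0.218×5.670×10⁻⁸×1.80767×10⁻⁴×(3080.03)⁴ = 201 W.

P ≈ 201 W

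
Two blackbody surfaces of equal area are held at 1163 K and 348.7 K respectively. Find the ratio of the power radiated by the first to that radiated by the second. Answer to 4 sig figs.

With equal areas, P₁/P₂ = (T₁/T₂)⁴ = (1163/348.7)⁴ = 123.7.

P₁/P₂ ≈ 123.7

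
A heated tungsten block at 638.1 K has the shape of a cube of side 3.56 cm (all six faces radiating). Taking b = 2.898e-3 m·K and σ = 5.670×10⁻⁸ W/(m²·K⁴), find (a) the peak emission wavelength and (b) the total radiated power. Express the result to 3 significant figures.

(a) λ_max = b/T = 2.898×10⁻³/638.1 = 4.542×10⁻⁶ m = 4.54 μm.
Area A = 6s² = 6×(0.0356 m)² = 7.60416×10⁻³ m².
(b) P = σAT⁴ = 5.670×10⁻⁸×7.60416×10⁻³×(638.1)⁴ = 71.5 W.

λ_max ≈ 4.54 μm; P ≈ 71.5 W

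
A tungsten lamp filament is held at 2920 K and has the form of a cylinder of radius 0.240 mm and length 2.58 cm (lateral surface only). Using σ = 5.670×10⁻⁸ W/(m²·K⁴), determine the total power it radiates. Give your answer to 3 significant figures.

Lateral area A = 2πrL = 2π×2.40×10⁻⁴×0.0258 = 3.89055×10⁻⁵ m².
P = σAT⁴ = 5.670×10⁻⁸ × 3.89055×10⁻⁵ × (2920)⁴ = 160 W.

P ≈ 160 W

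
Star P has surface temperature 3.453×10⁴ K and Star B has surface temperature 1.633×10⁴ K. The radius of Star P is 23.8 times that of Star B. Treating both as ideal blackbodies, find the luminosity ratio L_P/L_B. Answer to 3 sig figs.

L ∝ R²T⁴, so L_P/L_B = (R_P/R_B)²(T_P/T_B)⁴ = (23.8)² × (3.453×10⁴/1.633×10⁴)⁴ = 566.44 × 19.9913 = 1.13×10⁴.

L_P/L_B ≈ 1.13×10⁴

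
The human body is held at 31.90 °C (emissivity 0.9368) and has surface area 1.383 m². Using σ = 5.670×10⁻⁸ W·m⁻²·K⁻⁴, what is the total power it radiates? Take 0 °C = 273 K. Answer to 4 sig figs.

P ≈ 634.9 W

T = 31.90 °C + 273 = 304.90 K.
Area A = 1.383 m².
P = εσAT⁴ = 0.9368 × 5.670×10⁻⁸ × 1.383 × (304.90)⁴ = 634.9 W.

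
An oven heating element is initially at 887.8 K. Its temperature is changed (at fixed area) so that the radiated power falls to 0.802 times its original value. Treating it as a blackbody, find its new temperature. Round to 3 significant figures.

T₂ ≈ 840 K

P ∝ T⁴, so T₂/T₁ = (P₂/P₁)^(1/4) = (0.802)^(1/4) = 0.946332.
T₂ = 887.8 × 0.946332 = 840 K.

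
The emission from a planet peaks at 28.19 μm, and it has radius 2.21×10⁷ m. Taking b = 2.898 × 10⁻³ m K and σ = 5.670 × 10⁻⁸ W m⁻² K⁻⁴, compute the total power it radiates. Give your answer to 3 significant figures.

P ≈ 3.89×10¹⁶ W

Wien's law: T = b/λ_max = 2.898×10⁻³/2.819×10⁻⁵ = 102.802 K.
Surface area A = 4πR² = 4π(2.21×10⁷ m)² = 6.13754×10¹⁵ m².
Then P = σAT⁴ = 5.670×10⁻⁸×6.13754×10¹⁵×(102.802)⁴ = 3.89×10¹⁶ W.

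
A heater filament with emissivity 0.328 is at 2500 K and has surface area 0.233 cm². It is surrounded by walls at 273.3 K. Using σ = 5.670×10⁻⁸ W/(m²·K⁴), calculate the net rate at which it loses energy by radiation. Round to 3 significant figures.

Area A = 0.233 cm² = 2.33×10⁻⁵ m².
Net radiated power P_net = εσA(T⁴ − T₀⁴) = 0.328×5.670×10⁻⁸×2.33×10⁻⁵×(2500⁴ − 273.3⁴).
T⁴ − T₀⁴ = 3.90625×10¹³ − 5.57903×10⁹ = 3.90569×10¹³ K⁴, so P_net = 16.9 W.

Net loss ≈ 16.9 W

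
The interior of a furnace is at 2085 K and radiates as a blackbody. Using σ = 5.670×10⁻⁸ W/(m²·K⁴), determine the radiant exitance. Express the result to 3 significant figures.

I ≈ 1.07×10⁶ W/m²

Stefan–Boltzmann: I = σT⁴ = 5.670×10⁻⁸ × (2085)⁴ = 1.07×10⁶ W/m².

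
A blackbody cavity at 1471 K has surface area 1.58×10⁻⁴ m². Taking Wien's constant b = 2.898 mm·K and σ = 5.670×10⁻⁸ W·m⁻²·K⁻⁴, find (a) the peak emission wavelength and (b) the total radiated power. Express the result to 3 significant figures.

(a) λ_max = b/T = 2.898×10⁻³/1471 = 1.970×10⁻⁶ m = 1.97 μm.
Area A = 1.58×10⁻⁴ m².
(b) P = σAT⁴ = 5.670×10⁻⁸×1.58×10⁻⁴×(1471)⁴ = 41.9 W.

λ_max ≈ 1.97 μm; P ≈ 41.9 W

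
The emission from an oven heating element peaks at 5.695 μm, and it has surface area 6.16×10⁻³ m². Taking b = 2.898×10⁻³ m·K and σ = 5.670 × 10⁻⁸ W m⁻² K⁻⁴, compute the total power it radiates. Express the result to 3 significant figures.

Wien's law: T = b/λ_max = 2.898×10⁻³/5.695×10⁻⁶ = 508.867 K.
Area A = 6.16×10⁻³ m².
Then P = σAT⁴ = 5.670×10⁻⁸×6.16×10⁻³×(508.867)⁴ = 23.4 W.

P ≈ 23.4 W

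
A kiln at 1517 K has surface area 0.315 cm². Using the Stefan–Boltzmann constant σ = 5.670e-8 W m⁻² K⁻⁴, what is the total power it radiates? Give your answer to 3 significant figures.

P ≈ 9.46 W

Area A = 0.315 cm² = 3.15×10⁻⁵ m².
P = σAT⁴ = 5.670×10⁻⁸ × 3.15×10⁻⁵ × (1517)⁴ = 9.46 W.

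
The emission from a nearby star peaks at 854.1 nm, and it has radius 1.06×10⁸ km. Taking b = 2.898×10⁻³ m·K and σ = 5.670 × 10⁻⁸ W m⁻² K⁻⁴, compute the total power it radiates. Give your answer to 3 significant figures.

P ≈ 1.06×10³⁰ W

Wien's law: T = b/λ_max = 2.898×10⁻³/8.541×10⁻⁷ = 3393.05 K.
Surface area A = 4πR² = 4π(1.06×10¹¹ m)² = 1.41196×10²³ m².
Then P = σAT⁴ = 5.670×10⁻⁸×1.41196×10²³×(3393.05)⁴ = 1.06×10³⁰ W.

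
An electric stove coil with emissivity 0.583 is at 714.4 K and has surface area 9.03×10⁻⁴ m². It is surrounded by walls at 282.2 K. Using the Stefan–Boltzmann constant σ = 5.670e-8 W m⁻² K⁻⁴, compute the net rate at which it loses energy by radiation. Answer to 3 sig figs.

Net loss ≈ 7.59 W

Area A = 9.03×10⁻⁴ m².
Net radiated power P_net = εσA(T⁴ − T₀⁴) = 0.583×5.670×10⁻⁸×9.03×10⁻⁴×(714.4⁴ − 282.2⁴).
T⁴ − T₀⁴ = 2.60475×10¹¹ − 6.34203×10⁹ = 2.54133×10¹¹ K⁴, so P_net = 7.59 W.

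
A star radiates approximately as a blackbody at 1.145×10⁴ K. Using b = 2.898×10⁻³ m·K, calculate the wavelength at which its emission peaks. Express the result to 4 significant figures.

λ_max ≈ 253.1 nm

Wien's displacement law: λ_max = b/T = (2.898×10⁻³ m·K)/(1.145×10⁴ K) = 2.5310×10⁻⁷ m.
That is 253.1 nm, in the ultraviolet range.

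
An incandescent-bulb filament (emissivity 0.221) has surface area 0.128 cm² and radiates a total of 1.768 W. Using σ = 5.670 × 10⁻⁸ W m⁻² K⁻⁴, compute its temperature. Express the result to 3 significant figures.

Area A = 0.128 cm² = 1.28×10⁻⁵ m².
P = εσAT⁴ ⇒ T = (P/(εσA))^(1/4) = (1.768/(0.221×5.670×10⁻⁸×1.28×10⁻⁵))^(1/4) = 1.82×10³ K.

T ≈ 1.82×10³ K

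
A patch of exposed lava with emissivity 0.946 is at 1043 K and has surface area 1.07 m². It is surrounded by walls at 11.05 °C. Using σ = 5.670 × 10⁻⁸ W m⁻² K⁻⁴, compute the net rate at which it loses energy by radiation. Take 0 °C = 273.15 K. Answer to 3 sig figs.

Net loss ≈ 6.75×10⁴ W

Surroundings: T = 11.05 °C + 273.15 = 284.20 K.
Area A = 1.07 m².
Net radiated power P_net = εσA(T⁴ − T₀⁴) = 0.946×5.670×10⁻⁸×1.07×(1043⁴ − 284.20⁴).
T⁴ − T₀⁴ = 1.18342×10¹² − 6.52373×10⁹ = 1.17690×10¹² K⁴, so P_net = 6.75×10⁴ W.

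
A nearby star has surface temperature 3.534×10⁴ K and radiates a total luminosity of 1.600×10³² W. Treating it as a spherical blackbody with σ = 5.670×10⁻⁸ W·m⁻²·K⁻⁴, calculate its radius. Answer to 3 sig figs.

R ≈ 1.20×10¹⁰ m

L = 4πR²σT⁴ ⇒ R = √(L/(4πσT⁴)).
σT⁴ = 8.84401×10¹⁰ W/m², so R = √(1.600×10³²/(4π×8.84401×10¹⁰)) = 1.20×10¹⁰ m.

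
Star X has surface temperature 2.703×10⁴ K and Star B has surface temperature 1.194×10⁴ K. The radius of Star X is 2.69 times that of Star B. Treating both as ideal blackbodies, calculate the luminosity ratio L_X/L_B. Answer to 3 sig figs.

L ∝ R²T⁴, so L_X/L_B = (R_X/R_B)²(T_X/T_B)⁴ = (2.69)² × (2.703×10⁴/1.194×10⁴)⁴ = 7.2361 × 26.2644 = 190.

L_X/L_B ≈ 190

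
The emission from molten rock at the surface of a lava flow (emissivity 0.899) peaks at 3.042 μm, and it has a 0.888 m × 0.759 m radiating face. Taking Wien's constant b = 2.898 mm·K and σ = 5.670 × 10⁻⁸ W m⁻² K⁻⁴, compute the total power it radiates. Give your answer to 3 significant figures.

P ≈ 2.83×10⁴ W

Wien's law: T = b/λ_max = 2.898×10⁻³/3.042×10⁻⁶ = 952.663 K.
Area A = 0.888 × 0.759 = 0.673992 m².
Then P = εσAT⁴ = 0.899×5.670×10⁻⁸×0.673992×(952.663)⁴ = 2.83×10⁴ W.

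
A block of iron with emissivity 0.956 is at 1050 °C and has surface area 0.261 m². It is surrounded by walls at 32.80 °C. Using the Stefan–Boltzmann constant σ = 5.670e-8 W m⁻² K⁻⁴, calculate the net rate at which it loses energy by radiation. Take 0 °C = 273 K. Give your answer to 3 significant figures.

T = 1050 °C + 273 = 1323 K.
Surroundings: T = 32.80 °C + 273 = 305.80 K.
Area A = 0.261 m².
Net radiated power P_net = εσA(T⁴ − T₀⁴) = 0.956×5.670×10⁻⁸×0.261×(1323⁴ − 305.80⁴).
T⁴ − T₀⁴ = 3.06365×10¹² − 8.74480×10⁹ = 3.05491×10¹² K⁴, so P_net = 4.32×10⁴ W.

Net loss ≈ 4.32×10⁴ W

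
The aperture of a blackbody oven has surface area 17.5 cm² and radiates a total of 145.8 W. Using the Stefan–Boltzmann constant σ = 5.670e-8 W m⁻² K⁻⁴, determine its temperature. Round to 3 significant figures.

Area A = 17.5 cm² = 1.75×10⁻³ m².
P = σAT⁴ ⇒ T = (P/(σA))^(1/4) = (145.8/(5.670×10⁻⁸×1.75×10⁻³))^(1/4) = 1.10×10³ K.

T ≈ 1.10×10³ K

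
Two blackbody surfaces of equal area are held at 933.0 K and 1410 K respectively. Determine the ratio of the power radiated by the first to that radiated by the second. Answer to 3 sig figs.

With equal areas, P₁/P₂ = (T₁/T₂)⁴ = (933.0/1410)⁴ = 0.192.

P₁/P₂ ≈ 0.192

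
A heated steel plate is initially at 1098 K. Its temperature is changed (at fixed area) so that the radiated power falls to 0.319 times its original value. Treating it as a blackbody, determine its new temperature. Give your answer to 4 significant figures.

P ∝ T⁴, so T₂/T₁ = (P₂/P₁)^(1/4) = (0.319)^(1/4) = 0.751532.
T₂ = 1098 × 0.751532 = 825.2 K.

T₂ ≈ 825.2 K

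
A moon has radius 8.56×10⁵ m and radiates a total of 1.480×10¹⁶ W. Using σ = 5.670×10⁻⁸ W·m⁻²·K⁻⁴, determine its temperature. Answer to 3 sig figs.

T ≈ 410 K

Surface area A = 4πR² = 4π(8.56×10⁵ m)² = 9.20783×10¹² m².
P = σAT⁴ ⇒ T = (P/(σA))^(1/4) = (1.480×10¹⁶/(5.670×10⁻⁸×9.20783×10¹²))^(1/4) = 410 K.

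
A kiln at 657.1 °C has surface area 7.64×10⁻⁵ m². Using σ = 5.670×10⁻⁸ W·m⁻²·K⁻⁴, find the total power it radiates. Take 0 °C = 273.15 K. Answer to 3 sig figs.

P ≈ 3.24 W

T = 657.1 °C + 273.15 = 930.25 K.
Area A = 7.64×10⁻⁵ m².
P = σAT⁴ = 5.670×10⁻⁸ × 7.64×10⁻⁵ × (930.25)⁴ = 3.24 W.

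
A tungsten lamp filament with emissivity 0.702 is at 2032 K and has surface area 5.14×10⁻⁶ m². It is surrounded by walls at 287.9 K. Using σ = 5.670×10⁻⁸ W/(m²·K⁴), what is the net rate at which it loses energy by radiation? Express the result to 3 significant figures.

Net loss ≈ 3.49 W

Area A = 5.14×10⁻⁶ m².
Net radiated power P_net = εσA(T⁴ − T₀⁴) = 0.702×5.670×10⁻⁸×5.14×10⁻⁶×(2032⁴ − 287.9⁴).
T⁴ − T₀⁴ = 1.70488×10¹³ − 6.87016×10⁹ = 1.70419×10¹³ K⁴, so P_net = 3.49 W.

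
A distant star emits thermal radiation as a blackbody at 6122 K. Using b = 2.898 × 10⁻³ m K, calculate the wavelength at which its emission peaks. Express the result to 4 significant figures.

Wien's displacement law: λ_max = b/T = (2.898×10⁻³ m·K)/(6122 K) = 4.7337×10⁻⁷ m.
That is 473.4 nm, in the visible range.

λ_max ≈ 473.4 nm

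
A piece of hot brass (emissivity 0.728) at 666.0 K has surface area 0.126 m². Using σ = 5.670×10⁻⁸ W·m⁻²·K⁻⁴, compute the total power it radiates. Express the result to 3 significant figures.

P ≈ 1.02×10³ W

Area A = 0.126 m².
P = εσAT⁴ = 0.728 × 5.670×10⁻⁸ × 0.126 × (666.0)⁴ = 1.02×10³ W.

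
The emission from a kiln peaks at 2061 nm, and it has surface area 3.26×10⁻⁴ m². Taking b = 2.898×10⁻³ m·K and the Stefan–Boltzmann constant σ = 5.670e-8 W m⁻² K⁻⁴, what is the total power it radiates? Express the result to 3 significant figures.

Wien's law: T = b/λ_max = 2.898×10⁻³/2.061×10⁻⁶ = 1406.11 K.
Area A = 3.26×10⁻⁴ m².
Then P = σAT⁴ = 5.670×10⁻⁸×3.26×10⁻⁴×(1406.11)⁴ = 72.3 W.

P ≈ 72.3 W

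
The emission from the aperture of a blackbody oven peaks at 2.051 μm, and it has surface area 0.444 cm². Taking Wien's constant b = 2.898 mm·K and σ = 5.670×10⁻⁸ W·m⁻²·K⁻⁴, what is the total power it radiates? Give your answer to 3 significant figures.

Wien's law: T = b/λ_max = 2.898×10⁻³/2.051×10⁻⁶ = 1412.97 K.
Area A = 0.444 cm² = 4.44×10⁻⁵ m².
Then P = σAT⁴ = 5.670×10⁻⁸×4.44×10⁻⁵×(1412.97)⁴ = 10.0 W.

P ≈ 10.0 W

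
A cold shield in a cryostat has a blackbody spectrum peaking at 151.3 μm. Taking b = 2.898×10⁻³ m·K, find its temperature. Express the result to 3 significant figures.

Wien's law gives T = b/λ_max = (2.898×10⁻³ m·K)/(1.513×10⁻⁴ m) = 19.2 K.

T ≈ 19.2 K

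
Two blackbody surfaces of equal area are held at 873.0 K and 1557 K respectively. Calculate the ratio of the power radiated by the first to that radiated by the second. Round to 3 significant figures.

With equal areas, P₁/P₂ = (T₁/T₂)⁴ = (873.0/1557)⁴ = 0.0988.

P₁/P₂ ≈ 0.0988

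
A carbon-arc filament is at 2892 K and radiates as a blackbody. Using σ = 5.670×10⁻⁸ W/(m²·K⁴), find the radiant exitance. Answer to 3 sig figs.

I ≈ 3.97×10⁶ W/m²

Stefan–Boltzmann: I = σT⁴ = 5.670×10⁻⁸ × (2892)⁴ = 3.97×10⁶ W/m².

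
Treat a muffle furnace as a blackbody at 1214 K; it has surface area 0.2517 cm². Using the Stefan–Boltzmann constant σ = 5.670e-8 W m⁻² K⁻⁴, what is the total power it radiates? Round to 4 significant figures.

Area A = 0.2517 cm² = 2.517×10⁻⁵ m².
P = σAT⁴ = 5.670×10⁻⁸ × 2.517×10⁻⁵ × (1214)⁴ = 3.100 W.

P ≈ 3.100 W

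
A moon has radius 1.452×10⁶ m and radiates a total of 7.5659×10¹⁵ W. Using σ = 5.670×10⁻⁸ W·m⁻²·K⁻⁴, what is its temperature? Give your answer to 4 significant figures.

Surface area A = 4πR² = 4π(1.452×10⁶ m)² = 2.64937×10¹³ m².
P = σAT⁴ ⇒ T = (P/(σA))^(1/4) = (7.5659×10¹⁵/(5.670×10⁻⁸×2.64937×10¹³))^(1/4) = 266.4 K.

T ≈ 266.4 K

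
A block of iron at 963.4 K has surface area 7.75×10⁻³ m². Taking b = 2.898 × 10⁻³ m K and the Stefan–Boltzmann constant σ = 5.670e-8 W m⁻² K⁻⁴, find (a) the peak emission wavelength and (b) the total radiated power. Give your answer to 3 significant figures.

λ_max ≈ 3.01 μm; P ≈ 379 W

(a) λ_max = b/T = 2.898×10⁻³/963.4 = 3.008×10⁻⁶ m = 3.01 μm.
Area A = 7.75×10⁻³ m².
(b) P = σAT⁴ = 5.670×10⁻⁸×7.75×10⁻³×(963.4)⁴ = 379 W.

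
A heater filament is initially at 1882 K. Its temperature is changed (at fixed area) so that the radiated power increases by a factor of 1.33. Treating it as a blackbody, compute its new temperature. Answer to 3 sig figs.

T₂ ≈ 2.02×10³ K

P ∝ T⁴, so T₂/T₁ = (P₂/P₁)^(1/4) = (1.33)^(1/4) = 1.07390.
T₂ = 1882 × 1.07390 = 2.02×10³ K.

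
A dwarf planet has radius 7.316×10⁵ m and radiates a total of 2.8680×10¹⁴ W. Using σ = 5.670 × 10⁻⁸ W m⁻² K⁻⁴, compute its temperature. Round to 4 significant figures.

T ≈ 165.6 K

Surface area A = 4πR² = 4π(7.316×10⁵ m)² = 6.72601×10¹² m².
P = σAT⁴ ⇒ T = (P/(σA))^(1/4) = (2.8680×10¹⁴/(5.670×10⁻⁸×6.72601×10¹²))^(1/4) = 165.6 K.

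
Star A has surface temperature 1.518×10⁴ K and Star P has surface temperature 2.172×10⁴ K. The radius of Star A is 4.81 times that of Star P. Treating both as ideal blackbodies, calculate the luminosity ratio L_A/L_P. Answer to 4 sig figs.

L ∝ R²T⁴, so L_A/L_P = (R_A/R_P)²(T_A/T_P)⁴ = (4.81)² × (1.518×10⁴/2.172×10⁴)⁴ = 23.1361 × 0.238588 = 5.520.

L_A/L_P ≈ 5.520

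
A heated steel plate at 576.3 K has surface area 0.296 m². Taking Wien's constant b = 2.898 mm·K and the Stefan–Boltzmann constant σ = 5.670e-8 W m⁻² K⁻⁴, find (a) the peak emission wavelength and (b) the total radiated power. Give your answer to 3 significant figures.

(a) λ_max = b/T = 2.898×10⁻³/576.3 = 5.029×10⁻⁶ m = 5.03 μm.
Area A = 0.296 m².
(b) P = σAT⁴ = 5.670×10⁻⁸×0.296×(576.3)⁴ = 1.85×10³ W.

λ_max ≈ 5.03 μm; P ≈ 1.85×10³ W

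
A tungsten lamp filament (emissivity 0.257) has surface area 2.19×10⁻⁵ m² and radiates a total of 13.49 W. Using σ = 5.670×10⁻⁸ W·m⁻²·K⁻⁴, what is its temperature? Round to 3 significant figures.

T ≈ 2.55×10³ K

Area A = 2.19×10⁻⁵ m².
P = εσAT⁴ ⇒ T = (P/(εσA))^(1/4) = (13.49/(0.257×5.670×10⁻⁸×2.19×10⁻⁵))^(1/4) = 2.55×10³ K.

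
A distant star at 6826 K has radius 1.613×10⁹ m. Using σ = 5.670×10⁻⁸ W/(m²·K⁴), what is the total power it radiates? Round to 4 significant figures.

Surface area A = 4πR² = 4π(1.613×10⁹ m)² = 3.26948×10¹⁹ m².
P = σAT⁴ = 5.670×10⁻⁸ × 3.26948×10¹⁹ × (6826)⁴ = 4.025×10²⁷ W.

P ≈ 4.025×10²⁷ W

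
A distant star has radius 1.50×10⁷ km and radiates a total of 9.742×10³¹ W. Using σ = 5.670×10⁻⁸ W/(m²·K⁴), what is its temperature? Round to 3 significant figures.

Surface area A = 4πR² = 4π(1.50×10¹⁰ m)² = 2.82743×10²¹ m².
P = σAT⁴ ⇒ T = (P/(σA))^(1/4) = (9.742×10³¹/(5.670×10⁻⁸×2.82743×10²¹))^(1/4) = 2.79×10⁴ K.

T ≈ 2.79×10⁴ K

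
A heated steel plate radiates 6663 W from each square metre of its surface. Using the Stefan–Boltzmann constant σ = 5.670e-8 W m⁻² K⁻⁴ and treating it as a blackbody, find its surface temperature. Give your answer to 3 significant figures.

I = σT⁴, so T = (I/σ)^(1/4) = (6663/(5.670×10⁻⁸))^(1/4) = 585 K.

T ≈ 585 K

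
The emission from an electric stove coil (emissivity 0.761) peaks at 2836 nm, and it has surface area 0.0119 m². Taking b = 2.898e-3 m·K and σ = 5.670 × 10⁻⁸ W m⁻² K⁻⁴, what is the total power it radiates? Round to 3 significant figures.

Wien's law: T = b/λ_max = 2.898×10⁻³/2.836×10⁻⁶ = 1021.86 K.
Area A = 0.0119 m².
Then P = εσAT⁴ = 0.761×5.670×10⁻⁸×0.0119×(1021.86)⁴ = 560 W.

P ≈ 560 W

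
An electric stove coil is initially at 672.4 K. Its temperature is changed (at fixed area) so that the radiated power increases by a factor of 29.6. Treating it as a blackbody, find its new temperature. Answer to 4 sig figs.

T₂ ≈ 1568 K

P ∝ T⁴, so T₂/T₁ = (P₂/P₁)^(1/4) = (29.6)^(1/4) = 2.33251.
T₂ = 672.4 × 2.33251 = 1568 K.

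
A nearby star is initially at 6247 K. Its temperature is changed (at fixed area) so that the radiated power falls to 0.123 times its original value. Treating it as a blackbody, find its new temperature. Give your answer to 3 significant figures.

T₂ ≈ 3.70×10³ K

P ∝ T⁴, so T₂/T₁ = (P₂/P₁)^(1/4) = (0.123)^(1/4) = 0.592211.
T₂ = 6247 × 0.592211 = 3.70×10³ K.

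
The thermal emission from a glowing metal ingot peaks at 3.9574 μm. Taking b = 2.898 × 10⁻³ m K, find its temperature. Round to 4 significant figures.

Wien's law gives T = b/λ_max = (2.898×10⁻³ m·K)/(3.9574×10⁻⁶ m) = 732.3 K.

T ≈ 732.3 K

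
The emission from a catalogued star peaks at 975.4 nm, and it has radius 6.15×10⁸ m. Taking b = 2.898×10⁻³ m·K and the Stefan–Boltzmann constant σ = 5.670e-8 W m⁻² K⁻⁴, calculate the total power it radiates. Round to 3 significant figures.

Wien's law: T = b/λ_max = 2.898×10⁻³/9.754×10⁻⁷ = 2971.09 K.
Surface area A = 4πR² = 4π(6.15×10⁸ m)² = 4.75292×10¹⁸ m².
Then P = σAT⁴ = 5.670×10⁻⁸×4.75292×10¹⁸×(2971.09)⁴ = 2.10×10²⁵ W.

P ≈ 2.10×10²⁵ W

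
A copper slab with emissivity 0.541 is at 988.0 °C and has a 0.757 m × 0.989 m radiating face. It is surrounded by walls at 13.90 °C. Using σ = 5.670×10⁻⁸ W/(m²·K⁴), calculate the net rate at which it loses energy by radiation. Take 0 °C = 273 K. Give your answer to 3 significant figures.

T = 988.0 °C + 273 = 1261.0 K.
Surroundings: T = 13.90 °C + 273 = 286.90 K.
Area A = 0.757 × 0.989 = 0.748673 m².
Net radiated power P_net = εσA(T⁴ − T₀⁴) = 0.541×5.670×10⁻⁸×0.748673×(1261.0⁴ − 286.90⁴).
T⁴ − T₀⁴ = 2.52848×10¹² − 6.77520×10⁹ = 2.52170×10¹² K⁴, so P_net = 5.79×10⁴ W.

Net loss ≈ 5.79×10⁴ W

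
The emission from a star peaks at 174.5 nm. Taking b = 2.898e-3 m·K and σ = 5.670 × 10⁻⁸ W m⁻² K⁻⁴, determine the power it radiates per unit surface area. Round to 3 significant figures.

Wien's law: T = b/λ_max = 2.898×10⁻³/1.745×10⁻⁷ = 16607.4 K.
Then I = σT⁴ = 5.670×10⁻⁸×(16607.4)⁴ = 4.31×10⁹ W/m².

I ≈ 4.31×10⁹ W/m²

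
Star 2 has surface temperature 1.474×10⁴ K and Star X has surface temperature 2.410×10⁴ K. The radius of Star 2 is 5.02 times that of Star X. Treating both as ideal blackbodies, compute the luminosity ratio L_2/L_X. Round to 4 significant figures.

L_2/L_X ≈ 3.526

L ∝ R²T⁴, so L_2/L_X = (R_2/R_X)²(T_2/T_X)⁴ = (5.02)² × (1.474×10⁴/2.410×10⁴)⁴ = 25.2004 × 0.139934 = 3.526.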